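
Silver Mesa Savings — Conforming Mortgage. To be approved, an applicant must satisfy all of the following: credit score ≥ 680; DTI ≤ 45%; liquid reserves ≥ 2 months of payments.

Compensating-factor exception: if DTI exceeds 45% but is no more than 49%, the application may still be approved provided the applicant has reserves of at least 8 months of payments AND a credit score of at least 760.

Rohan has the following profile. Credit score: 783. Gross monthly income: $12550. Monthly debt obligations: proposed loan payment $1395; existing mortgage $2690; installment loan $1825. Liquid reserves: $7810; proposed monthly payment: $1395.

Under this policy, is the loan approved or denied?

Denied

Credit score 783 ≥ 680 (meets base)
Total debts = (1,395 + 2,690 + 1,825) = 5,910. DTI = 5,910/12,550 = 47.1% > 45% — standard DTI limit exceeded.
Liquid reserves cover 7,810/1,395 = 5.6 months — ≥ 2 required
DTI 47.1% is within the 45%–49% exception band; checking compensating factors.
Reserves 5.6 < 8 months; credit score 783 ≥ 760.
Override conditions not both satisfied; exception does not apply.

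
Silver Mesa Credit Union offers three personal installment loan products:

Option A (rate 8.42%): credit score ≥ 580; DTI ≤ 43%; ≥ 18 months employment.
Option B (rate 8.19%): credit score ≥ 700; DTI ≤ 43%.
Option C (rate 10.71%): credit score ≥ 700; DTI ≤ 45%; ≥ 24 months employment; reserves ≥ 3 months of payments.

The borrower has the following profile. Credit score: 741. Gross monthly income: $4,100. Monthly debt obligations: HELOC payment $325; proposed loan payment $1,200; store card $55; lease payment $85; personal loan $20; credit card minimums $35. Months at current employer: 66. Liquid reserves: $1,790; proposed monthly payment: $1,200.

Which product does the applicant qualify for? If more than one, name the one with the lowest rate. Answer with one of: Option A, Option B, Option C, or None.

Total debts = (325 + 1,200 + 55 + 85 + 20 + 35) = 1,720; DTI = 1,720/4,100 = 42%.
Reserves = 1,790/1,200 = 1.5 months.
Option A: score 741 ≥ 580; DTI 42% ≤ 43%; employment 66 ≥ 18 mo → qualifies.
Option B: score 741 ≥ 700; DTI 42% ≤ 43% → qualifies.
Option C: score 741 ≥ 700; DTI 42% ≤ 45%; employment 66 ≥ 24 mo; reserves 1.5 < 3 mo → does not qualify.
Qualifying: Option A, Option B. Lowest rate is 8.19% → Option B.

Option B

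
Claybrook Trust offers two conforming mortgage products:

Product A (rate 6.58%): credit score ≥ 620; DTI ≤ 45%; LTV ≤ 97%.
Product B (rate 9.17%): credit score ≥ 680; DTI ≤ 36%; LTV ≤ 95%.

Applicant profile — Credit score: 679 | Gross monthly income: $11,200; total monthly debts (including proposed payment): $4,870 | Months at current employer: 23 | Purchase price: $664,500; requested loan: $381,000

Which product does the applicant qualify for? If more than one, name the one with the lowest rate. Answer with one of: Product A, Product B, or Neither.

Product A

DTI = 4,870/11,200 = 43.5%.
LTV = 381,000/664,500 = 57.3%.
Product A: score 679 ≥ 620; DTI 43.5% ≤ 45%; LTV 57.3% ≤ 97% → qualifies.
Product B: score 679 < 680; DTI 43.5% > 36%; LTV 57.3% ≤ 95% → does not qualify.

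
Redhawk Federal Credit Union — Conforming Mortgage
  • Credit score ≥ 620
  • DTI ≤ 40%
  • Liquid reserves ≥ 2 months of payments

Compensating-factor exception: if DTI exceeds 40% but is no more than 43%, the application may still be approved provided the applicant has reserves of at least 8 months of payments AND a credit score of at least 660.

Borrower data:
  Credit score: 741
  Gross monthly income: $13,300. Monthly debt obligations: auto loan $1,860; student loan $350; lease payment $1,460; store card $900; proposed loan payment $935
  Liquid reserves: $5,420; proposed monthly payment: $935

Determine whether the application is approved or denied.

Credit score 741 ≥ 620 (meets base)
Total debts = (1,860 + 350 + 1,460 + 900 + 935) = 5,505. DTI: 5,505 ÷ 13,300 = 41.4%, over the 40% base limit.
Liquid reserves cover 5,420/935 = 5.8 months — ≥ 2 required
DTI 41.4% is within the 40%–43% exception band; checking compensating factors.
Reserves 5.8 < 8 months; credit score 741 ≥ 660.
Override conditions not both satisfied; exception does not apply.

Denied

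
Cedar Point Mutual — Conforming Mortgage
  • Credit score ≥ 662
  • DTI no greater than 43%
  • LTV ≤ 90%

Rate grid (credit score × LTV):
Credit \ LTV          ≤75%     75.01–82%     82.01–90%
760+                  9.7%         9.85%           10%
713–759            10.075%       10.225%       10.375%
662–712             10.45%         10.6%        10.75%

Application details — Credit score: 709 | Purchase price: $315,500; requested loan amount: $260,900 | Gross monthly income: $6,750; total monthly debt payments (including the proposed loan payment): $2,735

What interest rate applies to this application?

10.75%

Credit score 709 ≥ 662; DTI = 2,735/6,750 = 40.5% ≤ 43%
LTV: 260,900 ÷ 315,500 = 82.7%, within 90% cap
Row: 709 falls in 662–712. Column: 82.7% falls in 82.01–90%. Rate = 10.75%.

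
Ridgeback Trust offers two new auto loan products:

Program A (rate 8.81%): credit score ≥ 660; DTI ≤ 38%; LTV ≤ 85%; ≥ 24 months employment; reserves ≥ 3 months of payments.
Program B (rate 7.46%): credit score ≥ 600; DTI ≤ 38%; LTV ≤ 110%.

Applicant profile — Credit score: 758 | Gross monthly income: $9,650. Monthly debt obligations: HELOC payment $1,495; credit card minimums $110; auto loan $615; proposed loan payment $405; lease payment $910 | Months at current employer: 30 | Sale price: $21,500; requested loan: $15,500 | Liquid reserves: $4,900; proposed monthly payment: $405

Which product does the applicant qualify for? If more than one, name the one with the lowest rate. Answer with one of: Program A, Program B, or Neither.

Total debts = (1,495 + 110 + 615 + 405 + 910) = 3,535; DTI = 3,535/9,650 = 36.6%.
LTV = 15,500/21,500 = 72.1%.
Reserves = 4,900/405 = 12.1 months.
Program A: score 758 ≥ 660; DTI 36.6% ≤ 38%; LTV 72.1% ≤ 85%; employment 30 ≥ 24 mo; reserves 12.1 ≥ 3 mo → qualifies.
Program B: score 758 ≥ 600; DTI 36.6% ≤ 38%; LTV 72.1% ≤ 110% → qualifies.
Qualifying: Program A, Program B. Lowest rate is 7.46% → Program B.

Program B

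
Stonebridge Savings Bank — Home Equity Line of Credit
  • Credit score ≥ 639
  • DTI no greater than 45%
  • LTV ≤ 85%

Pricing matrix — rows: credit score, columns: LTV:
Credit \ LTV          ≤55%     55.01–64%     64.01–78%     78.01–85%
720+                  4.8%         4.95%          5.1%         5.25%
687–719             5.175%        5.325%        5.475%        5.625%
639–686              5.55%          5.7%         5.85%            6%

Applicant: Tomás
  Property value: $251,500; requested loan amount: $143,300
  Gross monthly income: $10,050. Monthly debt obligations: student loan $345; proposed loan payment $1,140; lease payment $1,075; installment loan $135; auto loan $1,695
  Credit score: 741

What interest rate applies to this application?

Credit score 741 ≥ 639; Total monthly debts = (345 + 1,140 + 1,075 + 135 + 1,695) = 4,390. DTI = 4,390/10,050 = 43.7% ≤ 45%
Loan-to-value = 143,300/251,500 = 57% — pass (85% max)
Score 741 is in the 720+ band; LTV 57% is in the 55.01–64% band → 4.95%.

4.95%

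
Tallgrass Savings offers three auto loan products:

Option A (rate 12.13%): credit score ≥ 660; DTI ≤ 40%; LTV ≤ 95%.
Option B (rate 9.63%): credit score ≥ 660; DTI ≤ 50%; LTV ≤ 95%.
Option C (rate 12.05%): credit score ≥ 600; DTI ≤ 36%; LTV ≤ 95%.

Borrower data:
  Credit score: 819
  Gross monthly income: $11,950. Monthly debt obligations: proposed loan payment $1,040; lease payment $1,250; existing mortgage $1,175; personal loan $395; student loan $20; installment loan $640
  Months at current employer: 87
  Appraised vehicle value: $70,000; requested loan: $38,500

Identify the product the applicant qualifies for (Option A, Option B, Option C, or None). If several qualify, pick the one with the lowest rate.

Option B

Total debts = (1,040 + 1,250 + 1,175 + 395 + 20 + 640) = 4,520; DTI = 4,520/11,950 = 37.8%.
LTV = 38,500/70,000 = 55%.
Option A: score 819 ≥ 660; DTI 37.8% ≤ 40%; LTV 55% ≤ 95% → qualifies.
Option B: score 819 ≥ 660; DTI 37.8% ≤ 50%; LTV 55% ≤ 95% → qualifies.
Option C: score 819 ≥ 600; DTI 37.8% > 36%; LTV 55% ≤ 95% → does not qualify.
Qualifying: Option A, Option B. Lowest rate is 9.63% → Option B.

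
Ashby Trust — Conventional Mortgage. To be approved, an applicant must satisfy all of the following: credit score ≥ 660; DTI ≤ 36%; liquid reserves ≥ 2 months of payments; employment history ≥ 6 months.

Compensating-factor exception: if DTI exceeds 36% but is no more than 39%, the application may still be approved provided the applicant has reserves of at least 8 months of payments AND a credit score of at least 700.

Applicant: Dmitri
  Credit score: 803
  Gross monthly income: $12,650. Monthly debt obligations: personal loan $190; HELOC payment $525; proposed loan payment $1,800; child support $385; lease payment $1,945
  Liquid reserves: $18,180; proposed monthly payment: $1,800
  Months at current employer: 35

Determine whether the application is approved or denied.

Approved

Credit score 803 ≥ 660 (meets base)
Total debts = (190 + 525 + 1,800 + 385 + 1,945) = 4,845. DTI: 4,845 ÷ 12,650 = 38.3%, over the 36% base limit.
Reserves: 18,180 ÷ 1,800 = 10.1 months (meets 2-month minimum)
Employment 35 ≥ 6 months
DTI 38.3% is within the 36%–39% exception band; checking compensating factors.
Reserves 10.1 ≥ 8 months; credit score 803 ≥ 700.
Both override conditions satisfied; DTI exception granted.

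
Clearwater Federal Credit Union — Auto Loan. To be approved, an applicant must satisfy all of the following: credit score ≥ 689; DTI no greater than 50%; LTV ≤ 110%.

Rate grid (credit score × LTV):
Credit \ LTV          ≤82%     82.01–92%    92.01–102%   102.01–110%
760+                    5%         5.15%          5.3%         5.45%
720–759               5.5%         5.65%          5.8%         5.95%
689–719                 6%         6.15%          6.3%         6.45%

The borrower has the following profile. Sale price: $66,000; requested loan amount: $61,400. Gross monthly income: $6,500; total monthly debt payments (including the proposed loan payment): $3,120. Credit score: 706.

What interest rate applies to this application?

6.3%

Credit score 706 ≥ 689; Debt-to-income = 3,120/6,500 = 48% — meets 50% limit
Loan-to-value = 61,400/66,000 = 93% — pass (110% max)
Score 706 is in the 689–719 band; LTV 93% is in the 92.01–102% band → 6.3%.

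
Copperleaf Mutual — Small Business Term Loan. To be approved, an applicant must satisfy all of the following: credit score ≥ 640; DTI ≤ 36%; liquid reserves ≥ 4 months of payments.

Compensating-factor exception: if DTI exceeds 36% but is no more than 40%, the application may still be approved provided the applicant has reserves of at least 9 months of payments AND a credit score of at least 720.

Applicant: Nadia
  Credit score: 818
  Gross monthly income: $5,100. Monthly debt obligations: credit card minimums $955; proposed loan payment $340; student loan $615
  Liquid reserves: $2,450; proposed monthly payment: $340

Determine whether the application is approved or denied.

Credit score 818 ≥ 640 (meets base)
Total debts = (955 + 340 + 615) = 1,910. DTI: 1,910 ÷ 5,100 = 37.5%, over the 36% base limit.
Reserves = 2,450/340 = 7.2 months ≥ 4
37.5% falls in the override range (36%–40%), so the compensating-factor test applies.
Reserves 7.2 < 9 months; credit score 818 ≥ 720.
Compensating-factor requirement not fully met.

Denied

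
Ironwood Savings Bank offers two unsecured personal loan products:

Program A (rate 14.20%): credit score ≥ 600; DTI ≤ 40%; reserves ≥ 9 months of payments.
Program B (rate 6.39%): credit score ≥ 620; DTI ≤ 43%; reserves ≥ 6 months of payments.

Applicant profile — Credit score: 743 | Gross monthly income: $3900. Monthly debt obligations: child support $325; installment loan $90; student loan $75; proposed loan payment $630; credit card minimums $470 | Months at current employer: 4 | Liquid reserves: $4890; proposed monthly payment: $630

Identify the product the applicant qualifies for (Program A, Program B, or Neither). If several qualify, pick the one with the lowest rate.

Program B

Total debts = (325 + 90 + 75 + 630 + 470) = 1,590; DTI = 1,590/3,900 = 40.8%.
Reserves = 4,890/630 = 7.8 months.
Program A: score 743 ≥ 600; DTI 40.8% > 40%; reserves 7.8 < 9 mo → does not qualify.
Program B: score 743 ≥ 620; DTI 40.8% ≤ 43%; reserves 7.8 ≥ 6 mo → qualifies.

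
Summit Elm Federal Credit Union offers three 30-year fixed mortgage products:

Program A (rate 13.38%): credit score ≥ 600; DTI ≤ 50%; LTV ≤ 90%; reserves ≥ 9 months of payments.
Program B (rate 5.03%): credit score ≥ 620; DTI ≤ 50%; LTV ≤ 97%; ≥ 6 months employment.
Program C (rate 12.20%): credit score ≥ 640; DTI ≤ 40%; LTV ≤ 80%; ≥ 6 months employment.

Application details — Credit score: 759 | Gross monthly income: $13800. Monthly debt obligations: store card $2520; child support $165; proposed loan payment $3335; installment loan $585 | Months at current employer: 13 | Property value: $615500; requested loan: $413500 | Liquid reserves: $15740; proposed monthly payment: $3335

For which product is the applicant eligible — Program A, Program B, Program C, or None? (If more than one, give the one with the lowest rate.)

Program B

Total debts = (2,520 + 165 + 3,335 + 585) = 6,605; DTI = 6,605/13,800 = 47.9%.
LTV = 413,500/615,500 = 67.2%.
Reserves = 15,740/3,335 = 4.7 months.
Program A: score 759 ≥ 600; DTI 47.9% ≤ 50%; LTV 67.2% ≤ 90%; reserves 4.7 < 9 mo → does not qualify.
Program B: score 759 ≥ 620; DTI 47.9% ≤ 50%; LTV 67.2% ≤ 97%; employment 13 ≥ 6 mo → qualifies.
Program C: score 759 ≥ 640; DTI 47.9% > 40%; LTV 67.2% ≤ 80%; employment 13 ≥ 6 mo → does not qualify.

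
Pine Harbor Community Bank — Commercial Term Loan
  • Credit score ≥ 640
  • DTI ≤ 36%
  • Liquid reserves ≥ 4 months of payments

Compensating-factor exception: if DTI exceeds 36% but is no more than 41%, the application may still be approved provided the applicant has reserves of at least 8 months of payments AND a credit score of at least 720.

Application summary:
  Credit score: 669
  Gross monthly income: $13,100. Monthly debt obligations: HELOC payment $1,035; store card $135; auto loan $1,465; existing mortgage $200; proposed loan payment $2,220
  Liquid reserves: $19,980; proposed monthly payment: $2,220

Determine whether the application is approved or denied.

Denied

Credit score 669 ≥ 640 (meets base)
Total debts = (1,035 + 135 + 1,465 + 200 + 2,220) = 5,055. DTI: 5,055 ÷ 13,100 = 38.6%, over the 36% base limit.
Liquid reserves cover 19,980/2,220 = 9.0 months — ≥ 4 required
38.6% falls in the override range (36%–41%), so the compensating-factor test applies.
Override check — reserves: 9.0 mo (ok); score: 669 (below 720).
Override conditions not both satisfied; exception does not apply.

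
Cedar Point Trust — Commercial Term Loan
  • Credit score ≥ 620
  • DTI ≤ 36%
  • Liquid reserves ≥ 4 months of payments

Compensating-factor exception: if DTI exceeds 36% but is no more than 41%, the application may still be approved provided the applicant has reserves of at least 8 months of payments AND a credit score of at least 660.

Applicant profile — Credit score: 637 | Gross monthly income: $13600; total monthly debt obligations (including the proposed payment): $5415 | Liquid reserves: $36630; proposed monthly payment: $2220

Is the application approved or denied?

Credit score 637 ≥ 620 (meets base)
DTI: 5,415 ÷ 13,600 = 39.8%, over the 36% base limit.
Liquid reserves cover 36,630/2,220 = 16.5 months — ≥ 4 required
DTI 39.8% is within the 36%–41% exception band; checking compensating factors.
Override check — reserves: 16.5 mo (ok); score: 637 (below 660).
Compensating-factor requirement not fully met.

Denied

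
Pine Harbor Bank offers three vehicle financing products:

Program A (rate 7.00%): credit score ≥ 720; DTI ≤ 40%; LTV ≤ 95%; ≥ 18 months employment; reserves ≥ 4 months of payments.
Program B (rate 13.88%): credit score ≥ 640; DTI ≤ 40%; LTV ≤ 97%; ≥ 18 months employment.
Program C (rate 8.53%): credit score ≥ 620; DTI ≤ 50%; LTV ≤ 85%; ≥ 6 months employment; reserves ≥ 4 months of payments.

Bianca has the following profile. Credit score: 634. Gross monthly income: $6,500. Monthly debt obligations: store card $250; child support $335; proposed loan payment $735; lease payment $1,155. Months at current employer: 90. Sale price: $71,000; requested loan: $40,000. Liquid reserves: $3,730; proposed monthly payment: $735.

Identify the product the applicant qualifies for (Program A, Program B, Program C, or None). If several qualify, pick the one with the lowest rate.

Program C

Total debts = (250 + 335 + 735 + 1,155) = 2,475; DTI = 2,475/6,500 = 38.1%.
LTV = 40,000/71,000 = 56.3%.
Reserves = 3,730/735 = 5.1 months.
Program A: score 634 < 720; DTI 38.1% ≤ 40%; LTV 56.3% ≤ 95%; employment 90 ≥ 18 mo; reserves 5.1 ≥ 4 mo → does not qualify.
Program B: score 634 < 640; DTI 38.1% ≤ 40%; LTV 56.3% ≤ 97%; employment 90 ≥ 18 mo → does not qualify.
Program C: score 634 ≥ 620; DTI 38.1% ≤ 50%; LTV 56.3% ≤ 85%; employment 90 ≥ 6 mo; reserves 5.1 ≥ 4 mo → qualifies.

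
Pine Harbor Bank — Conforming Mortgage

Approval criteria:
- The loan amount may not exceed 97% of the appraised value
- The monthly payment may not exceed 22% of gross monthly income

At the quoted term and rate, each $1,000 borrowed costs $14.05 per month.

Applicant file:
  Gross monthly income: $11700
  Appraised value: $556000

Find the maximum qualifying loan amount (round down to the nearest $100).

Payment cap: 22% × $11,700 = $2,574/month.
At $14.05 per $1,000, that supports 2,574/14.05 × 1,000 ≈ $183,202 → $183,200.
LTV cap: 97% × $556,000 = $539,320 → $539,300.
Binding constraint: payment-to-income.

$183,200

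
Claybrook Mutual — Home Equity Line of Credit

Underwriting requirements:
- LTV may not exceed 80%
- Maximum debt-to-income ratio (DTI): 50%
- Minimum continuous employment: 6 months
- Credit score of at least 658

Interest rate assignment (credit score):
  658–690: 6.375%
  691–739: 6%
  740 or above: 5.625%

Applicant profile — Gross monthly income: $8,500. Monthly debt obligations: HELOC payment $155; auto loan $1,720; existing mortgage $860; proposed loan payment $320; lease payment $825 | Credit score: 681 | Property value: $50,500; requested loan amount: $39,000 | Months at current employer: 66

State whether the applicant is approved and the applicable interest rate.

Approved at 6.375%

Credit score 681 ≥ 658 (meets minimum)
Employment 66 ≥ 6 months
Total monthly debts = (155 + 1,720 + 860 + 320 + 825) = 3,880. DTI = 3,880/8,500 = 45.6% ≤ 50%
Loan-to-value = 39,000/50,500 = 77.2% — pass (80% max)
All requirements met. Score 681 falls in the 658–690 tier → 6.375%.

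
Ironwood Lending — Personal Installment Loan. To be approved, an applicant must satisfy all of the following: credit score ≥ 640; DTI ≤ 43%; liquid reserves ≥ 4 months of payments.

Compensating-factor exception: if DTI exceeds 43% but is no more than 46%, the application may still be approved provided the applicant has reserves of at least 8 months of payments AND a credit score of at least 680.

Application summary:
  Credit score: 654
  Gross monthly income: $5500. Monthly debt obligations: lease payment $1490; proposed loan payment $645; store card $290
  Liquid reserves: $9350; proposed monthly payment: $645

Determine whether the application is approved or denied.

Credit score 654 ≥ 640 (meets base)
Total debts = (1,490 + 645 + 290) = 2,425. DTI = 2,425/5,500 = 44.1% > 43% — standard DTI limit exceeded.
Reserves: 9,350 ÷ 645 = 14.5 months (meets 4-month minimum)
DTI 44.1% is within the 43%–46% exception band; checking compensating factors.
Reserves 14.5 ≥ 8 months; credit score 654 < 680.
Compensating-factor requirement not fully met.

Denied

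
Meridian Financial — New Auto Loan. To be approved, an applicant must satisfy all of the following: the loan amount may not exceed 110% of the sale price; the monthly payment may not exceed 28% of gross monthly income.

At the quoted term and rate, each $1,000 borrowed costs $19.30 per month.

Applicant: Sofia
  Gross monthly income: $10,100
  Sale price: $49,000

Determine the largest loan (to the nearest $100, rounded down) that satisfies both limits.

Payment cap: 28% × $10,100 = $2,828/month.
At $19.30 per $1,000, that supports 2,828/19.30 × 1,000 ≈ $146,528 → $146,500.
LTV cap: 110% × $49,000 = $53,900 → $53,900.
Binding constraint: loan-to-value.

$53,900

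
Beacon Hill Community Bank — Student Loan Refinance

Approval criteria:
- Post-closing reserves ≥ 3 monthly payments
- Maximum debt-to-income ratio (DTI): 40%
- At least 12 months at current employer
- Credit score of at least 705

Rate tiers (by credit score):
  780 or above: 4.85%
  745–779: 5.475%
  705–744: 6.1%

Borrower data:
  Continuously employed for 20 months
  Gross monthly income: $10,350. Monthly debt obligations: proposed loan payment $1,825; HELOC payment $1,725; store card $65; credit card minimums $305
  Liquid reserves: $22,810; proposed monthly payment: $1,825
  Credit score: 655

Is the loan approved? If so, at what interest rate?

Denied

Credit score 655 < 705 (below minimum)
Reserves: 22,810 ÷ 1,825 = 12.5 months (meets 3-month minimum)
Employment 20 ≥ 12 months
Total monthly debts = (1,825 + 1,725 + 65 + 305) = 3,920. DTI = 3,920/10,350 = 37.9% ≤ 40%
Not all requirements met → denied.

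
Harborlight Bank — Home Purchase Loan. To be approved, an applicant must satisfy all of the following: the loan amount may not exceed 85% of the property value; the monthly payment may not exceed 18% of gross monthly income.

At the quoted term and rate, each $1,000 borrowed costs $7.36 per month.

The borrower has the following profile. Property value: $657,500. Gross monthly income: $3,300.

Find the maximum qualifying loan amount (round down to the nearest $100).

Payment cap: 18% × $3,300 = $594/month.
At $7.36 per $1,000, that supports 594/7.36 × 1,000 ≈ $80,706 → $80,700.
LTV cap: 85% × $657,500 = $558,875 → $558,800.
Binding constraint: payment-to-income.

$80,700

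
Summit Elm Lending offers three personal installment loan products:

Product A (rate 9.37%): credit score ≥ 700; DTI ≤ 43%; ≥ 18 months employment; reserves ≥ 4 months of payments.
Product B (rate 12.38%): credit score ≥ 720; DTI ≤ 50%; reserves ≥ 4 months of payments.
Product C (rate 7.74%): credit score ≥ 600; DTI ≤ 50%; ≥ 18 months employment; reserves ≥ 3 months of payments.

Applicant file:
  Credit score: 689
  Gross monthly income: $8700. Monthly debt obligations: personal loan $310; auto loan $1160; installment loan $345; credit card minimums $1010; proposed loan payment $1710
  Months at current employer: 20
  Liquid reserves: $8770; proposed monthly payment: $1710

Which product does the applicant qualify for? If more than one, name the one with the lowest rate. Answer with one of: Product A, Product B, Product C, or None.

Total debts = (310 + 1,160 + 345 + 1,010 + 1,710) = 4,535; DTI = 4,535/8,700 = 52.1%.
Reserves = 8,770/1,710 = 5.1 months.
Product A: score 689 < 700; DTI 52.1% > 43%; employment 20 ≥ 18 mo; reserves 5.1 ≥ 4 mo → does not qualify.
Product B: score 689 < 720; DTI 52.1% > 50%; reserves 5.1 ≥ 4 mo → does not qualify.
Product C: score 689 ≥ 600; DTI 52.1% > 50%; employment 20 ≥ 18 mo; reserves 5.1 ≥ 3 mo → does not qualify.

None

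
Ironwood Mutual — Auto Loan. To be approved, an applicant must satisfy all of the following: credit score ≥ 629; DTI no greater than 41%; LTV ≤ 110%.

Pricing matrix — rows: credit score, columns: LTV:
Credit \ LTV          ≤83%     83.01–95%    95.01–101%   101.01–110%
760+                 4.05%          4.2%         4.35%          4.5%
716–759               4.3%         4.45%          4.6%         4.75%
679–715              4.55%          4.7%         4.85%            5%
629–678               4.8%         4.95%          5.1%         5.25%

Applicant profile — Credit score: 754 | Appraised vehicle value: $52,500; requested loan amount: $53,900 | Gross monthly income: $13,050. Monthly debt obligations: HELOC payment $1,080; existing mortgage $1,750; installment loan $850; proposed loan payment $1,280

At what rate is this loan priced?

Credit score 754 ≥ 629; Total monthly debts = (1,080 + 1,750 + 850 + 1,280) = 4,960. DTI: 4,960 ÷ 13,050 = 38%, within the 41% cap
LTV = 53,900/52,500 = 102.7% ≤ 110%
Credit 754 → row 716–759; LTV 102.7% → column 101.01–110%. Grid cell → 4.75%.

4.75%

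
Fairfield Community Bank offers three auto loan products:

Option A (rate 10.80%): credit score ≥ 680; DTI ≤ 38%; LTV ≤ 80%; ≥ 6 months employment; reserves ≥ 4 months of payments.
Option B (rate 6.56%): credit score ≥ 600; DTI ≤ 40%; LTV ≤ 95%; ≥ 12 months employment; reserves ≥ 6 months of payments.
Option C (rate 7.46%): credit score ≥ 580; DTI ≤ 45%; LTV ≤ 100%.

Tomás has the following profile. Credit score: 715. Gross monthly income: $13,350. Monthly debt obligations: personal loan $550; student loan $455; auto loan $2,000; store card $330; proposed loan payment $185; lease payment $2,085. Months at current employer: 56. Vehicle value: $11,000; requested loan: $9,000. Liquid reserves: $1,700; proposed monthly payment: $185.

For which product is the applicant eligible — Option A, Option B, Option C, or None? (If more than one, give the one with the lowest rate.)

Option C

Total debts = (550 + 455 + 2,000 + 330 + 185 + 2,085) = 5,605; DTI = 5,605/13,350 = 42%.
LTV = 9,000/11,000 = 81.8%.
Reserves = 1,700/185 = 9.2 months.
Option A: score 715 ≥ 680; DTI 42% > 38%; LTV 81.8% > 80%; employment 56 ≥ 6 mo; reserves 9.2 ≥ 4 mo → does not qualify.
Option B: score 715 ≥ 600; DTI 42% > 40%; LTV 81.8% ≤ 95%; employment 56 ≥ 12 mo; reserves 9.2 ≥ 6 mo → does not qualify.
Option C: score 715 ≥ 580; DTI 42% ≤ 45%; LTV 81.8% ≤ 100% → qualifies.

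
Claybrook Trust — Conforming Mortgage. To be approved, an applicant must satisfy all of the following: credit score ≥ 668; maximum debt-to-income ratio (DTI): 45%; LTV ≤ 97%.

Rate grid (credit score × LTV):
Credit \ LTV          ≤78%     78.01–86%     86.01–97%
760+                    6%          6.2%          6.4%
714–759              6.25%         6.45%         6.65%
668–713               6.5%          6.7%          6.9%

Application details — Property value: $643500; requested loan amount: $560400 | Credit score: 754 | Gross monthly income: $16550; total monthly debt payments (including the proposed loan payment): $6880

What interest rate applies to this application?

6.65%

Credit score 754 ≥ 668; Debt-to-income = 6,880/16,550 = 41.6% — meets 45% limit
LTV = 560,400/643,500 = 87.1% ≤ 97%
Score 754 is in the 714–759 band; LTV 87.1% is in the 86.01–97% band → 6.65%.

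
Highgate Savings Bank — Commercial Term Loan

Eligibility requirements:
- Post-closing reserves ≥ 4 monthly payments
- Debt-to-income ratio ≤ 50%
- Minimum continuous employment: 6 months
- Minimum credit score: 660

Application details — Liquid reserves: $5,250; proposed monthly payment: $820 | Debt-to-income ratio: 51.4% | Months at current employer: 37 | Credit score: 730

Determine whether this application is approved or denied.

Denied

Reserves: 5,250 ÷ 820 = 6.4 months (meets 4-month minimum)
Debt-to-income 51.4% vs 50% cap — fail
Employment 37 ≥ 6 months
Credit score 730 ≥ 660 (meets)
Fails on DTI.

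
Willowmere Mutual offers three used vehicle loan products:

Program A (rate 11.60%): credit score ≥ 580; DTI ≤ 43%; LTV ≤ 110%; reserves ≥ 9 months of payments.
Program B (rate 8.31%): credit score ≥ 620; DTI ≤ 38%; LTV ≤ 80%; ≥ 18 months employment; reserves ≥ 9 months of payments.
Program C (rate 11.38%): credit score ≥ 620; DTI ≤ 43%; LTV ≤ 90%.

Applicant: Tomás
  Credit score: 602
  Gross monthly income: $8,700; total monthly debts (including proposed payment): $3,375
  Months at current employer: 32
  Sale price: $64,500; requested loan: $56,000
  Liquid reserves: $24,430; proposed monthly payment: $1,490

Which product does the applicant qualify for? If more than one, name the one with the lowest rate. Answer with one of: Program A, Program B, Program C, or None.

DTI = 3,375/8,700 = 38.8%.
LTV = 56,000/64,500 = 86.8%.
Reserves = 24,430/1,490 = 16.4 months.
Program A: score 602 ≥ 580; DTI 38.8% ≤ 43%; LTV 86.8% ≤ 110%; reserves 16.4 ≥ 9 mo → qualifies.
Program B: score 602 < 620; DTI 38.8% > 38%; LTV 86.8% > 80%; employment 32 ≥ 18 mo; reserves 16.4 ≥ 9 mo → does not qualify.
Program C: score 602 < 620; DTI 38.8% ≤ 43%; LTV 86.8% ≤ 90% → does not qualify.

Program A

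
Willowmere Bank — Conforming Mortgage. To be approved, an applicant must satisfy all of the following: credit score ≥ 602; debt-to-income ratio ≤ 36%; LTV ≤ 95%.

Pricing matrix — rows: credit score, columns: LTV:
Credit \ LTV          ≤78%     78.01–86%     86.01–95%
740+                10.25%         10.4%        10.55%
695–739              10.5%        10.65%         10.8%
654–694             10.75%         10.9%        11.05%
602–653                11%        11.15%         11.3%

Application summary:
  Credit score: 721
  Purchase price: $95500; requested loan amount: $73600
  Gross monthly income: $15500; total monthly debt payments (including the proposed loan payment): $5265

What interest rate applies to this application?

Credit score 721 ≥ 602; Debt-to-income = 5,265/15,500 = 34% — meets 36% limit
Loan-to-value = 73,600/95,500 = 77.1% — pass (95% max)
Score 721 is in the 695–739 band; LTV 77.1% is in the ≤78% band → 10.5%.

10.5%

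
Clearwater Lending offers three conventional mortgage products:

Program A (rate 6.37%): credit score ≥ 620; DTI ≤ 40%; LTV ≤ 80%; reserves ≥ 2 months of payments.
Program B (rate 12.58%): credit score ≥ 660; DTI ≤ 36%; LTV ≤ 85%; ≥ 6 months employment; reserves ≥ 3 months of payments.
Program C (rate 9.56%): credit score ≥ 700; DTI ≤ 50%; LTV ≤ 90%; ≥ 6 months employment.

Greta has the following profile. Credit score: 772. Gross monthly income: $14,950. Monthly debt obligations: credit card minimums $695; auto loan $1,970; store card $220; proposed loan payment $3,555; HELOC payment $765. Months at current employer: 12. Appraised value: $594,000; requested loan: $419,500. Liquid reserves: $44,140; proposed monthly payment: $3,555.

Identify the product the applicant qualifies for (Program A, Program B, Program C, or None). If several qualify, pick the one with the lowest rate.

Program C

Total debts = (695 + 1,970 + 220 + 3,555 + 765) = 7,205; DTI = 7,205/14,950 = 48.2%.
LTV = 419,500/594,000 = 70.6%.
Reserves = 44,140/3,555 = 12.4 months.
Program A: score 772 ≥ 620; DTI 48.2% > 40%; LTV 70.6% ≤ 80%; reserves 12.4 ≥ 2 mo → does not qualify.
Program B: score 772 ≥ 660; DTI 48.2% > 36%; LTV 70.6% ≤ 85%; employment 12 ≥ 6 mo; reserves 12.4 ≥ 3 mo → does not qualify.
Program C: score 772 ≥ 700; DTI 48.2% ≤ 50%; LTV 70.6% ≤ 90%; employment 12 ≥ 6 mo → qualifies.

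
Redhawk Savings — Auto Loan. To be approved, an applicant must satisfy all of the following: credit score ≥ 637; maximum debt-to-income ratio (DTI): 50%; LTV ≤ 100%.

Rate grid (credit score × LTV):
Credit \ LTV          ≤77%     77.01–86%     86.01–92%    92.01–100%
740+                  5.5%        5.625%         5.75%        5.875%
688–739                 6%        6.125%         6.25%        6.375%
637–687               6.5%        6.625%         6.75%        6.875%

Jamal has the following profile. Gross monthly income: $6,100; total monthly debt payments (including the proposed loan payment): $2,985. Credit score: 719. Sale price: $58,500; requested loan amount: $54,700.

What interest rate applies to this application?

6.375%

Credit score 719 ≥ 637; DTI: 2,985 ÷ 6,100 = 48.9%, within the 50% cap
Loan-to-value = 54,700/58,500 = 93.5% — pass (100% max)
Score 719 is in the 688–739 band; LTV 93.5% is in the 92.01–100% band → 6.375%.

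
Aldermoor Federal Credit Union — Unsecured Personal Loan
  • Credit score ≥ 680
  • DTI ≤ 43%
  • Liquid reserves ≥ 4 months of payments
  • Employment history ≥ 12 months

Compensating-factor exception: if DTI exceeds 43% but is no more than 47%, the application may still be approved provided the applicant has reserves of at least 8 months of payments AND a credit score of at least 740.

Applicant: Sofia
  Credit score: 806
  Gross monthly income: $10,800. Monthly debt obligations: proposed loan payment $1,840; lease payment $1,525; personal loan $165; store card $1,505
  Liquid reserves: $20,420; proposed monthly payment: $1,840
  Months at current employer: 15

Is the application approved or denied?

Credit score 806 ≥ 680 (meets base)
Total debts = (1,840 + 1,525 + 165 + 1,505) = 5,035. DTI = 5,035/10,800 = 46.6% > 43% — standard DTI limit exceeded.
Reserves: 20,420 ÷ 1,840 = 11.1 months (meets 4-month minimum)
Employment 15 ≥ 12 months
46.6% falls in the override range (43%–47%), so the compensating-factor test applies.
Reserves 11.1 ≥ 8 months; credit score 806 ≥ 740.
Both compensating conditions met → exception applies.

Approved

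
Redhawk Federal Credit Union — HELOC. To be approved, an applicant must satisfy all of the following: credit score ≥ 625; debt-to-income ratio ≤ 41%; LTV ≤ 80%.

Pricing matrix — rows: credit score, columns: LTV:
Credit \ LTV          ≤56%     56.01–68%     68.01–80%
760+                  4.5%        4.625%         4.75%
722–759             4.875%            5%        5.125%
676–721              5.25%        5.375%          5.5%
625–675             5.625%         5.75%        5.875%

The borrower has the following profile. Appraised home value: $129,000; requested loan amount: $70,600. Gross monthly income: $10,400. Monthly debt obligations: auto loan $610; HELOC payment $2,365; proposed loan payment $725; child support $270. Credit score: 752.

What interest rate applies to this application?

4.875%

Credit score 752 ≥ 625; Total monthly debts = (610 + 2,365 + 725 + 270) = 3,970. DTI = 3,970/10,400 = 38.2% ≤ 41%
LTV = 70,600/129,000 = 54.7% ≤ 80%
Row: 752 falls in 722–759. Column: 54.7% falls in ≤56%. Rate = 4.875%.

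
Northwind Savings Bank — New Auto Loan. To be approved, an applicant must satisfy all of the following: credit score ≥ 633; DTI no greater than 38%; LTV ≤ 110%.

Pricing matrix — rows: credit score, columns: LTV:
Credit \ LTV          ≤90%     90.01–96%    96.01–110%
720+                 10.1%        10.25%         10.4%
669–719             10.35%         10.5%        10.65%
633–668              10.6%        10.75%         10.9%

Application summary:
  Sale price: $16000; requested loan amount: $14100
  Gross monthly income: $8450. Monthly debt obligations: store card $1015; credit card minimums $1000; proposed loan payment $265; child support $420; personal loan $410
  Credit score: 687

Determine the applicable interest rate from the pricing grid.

10.35%

Credit score 687 ≥ 633; Total monthly debts = (1,015 + 1,000 + 265 + 420 + 410) = 3,110. DTI: 3,110 ÷ 8,450 = 36.8%, within the 38% cap
LTV = 14,100/16,000 = 88.1% ≤ 110%
Credit 687 → row 669–719; LTV 88.1% → column ≤90%. Grid cell → 10.35%.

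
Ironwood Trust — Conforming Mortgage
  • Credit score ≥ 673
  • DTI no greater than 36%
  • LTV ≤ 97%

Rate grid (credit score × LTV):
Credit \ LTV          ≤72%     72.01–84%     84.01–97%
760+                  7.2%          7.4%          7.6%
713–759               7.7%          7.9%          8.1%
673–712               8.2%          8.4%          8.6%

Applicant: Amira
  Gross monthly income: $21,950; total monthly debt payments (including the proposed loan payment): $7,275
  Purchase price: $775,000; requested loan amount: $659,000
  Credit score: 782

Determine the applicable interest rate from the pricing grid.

Credit score 782 ≥ 673; DTI: 7,275 ÷ 21,950 = 33.1%, within the 36% cap
Loan-to-value = 659,000/775,000 = 85% — pass (97% max)
Credit 782 → row 760+; LTV 85% → column 84.01–97%. Grid cell → 7.6%.

7.6%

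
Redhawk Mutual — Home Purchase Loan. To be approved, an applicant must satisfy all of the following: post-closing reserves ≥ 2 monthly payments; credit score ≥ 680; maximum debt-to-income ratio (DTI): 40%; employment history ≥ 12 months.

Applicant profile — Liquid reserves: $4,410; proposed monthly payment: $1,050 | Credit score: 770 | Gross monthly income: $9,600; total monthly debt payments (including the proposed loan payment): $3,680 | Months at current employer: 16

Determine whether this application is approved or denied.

Liquid reserves cover 4,410/1,050 = 4.2 months — ≥ 2 required
Credit score 770 ≥ 680 (meets)
DTI = 3,680/9,600 = 38.3% ≤ 40%
Employment 16 ≥ 12 months
All criteria satisfied.

Approved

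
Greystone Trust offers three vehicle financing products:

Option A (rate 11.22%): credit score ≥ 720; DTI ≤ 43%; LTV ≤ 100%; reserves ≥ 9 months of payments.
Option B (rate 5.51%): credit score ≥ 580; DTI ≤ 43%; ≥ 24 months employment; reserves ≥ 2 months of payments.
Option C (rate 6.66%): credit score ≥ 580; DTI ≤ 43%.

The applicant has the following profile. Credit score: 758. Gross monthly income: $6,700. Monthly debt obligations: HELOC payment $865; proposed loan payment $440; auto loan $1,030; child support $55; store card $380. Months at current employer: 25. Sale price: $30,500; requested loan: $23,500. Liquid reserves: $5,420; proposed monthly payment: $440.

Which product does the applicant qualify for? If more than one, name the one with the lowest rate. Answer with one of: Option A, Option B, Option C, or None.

Option B

Total debts = (865 + 440 + 1,030 + 55 + 380) = 2,770; DTI = 2,770/6,700 = 41.3%.
LTV = 23,500/30,500 = 77%.
Reserves = 5,420/440 = 12.3 months.
Option A: score 758 ≥ 720; DTI 41.3% ≤ 43%; LTV 77% ≤ 100%; reserves 12.3 ≥ 9 mo → qualifies.
Option B: score 758 ≥ 580; DTI 41.3% ≤ 43%; employment 25 ≥ 24 mo; reserves 12.3 ≥ 2 mo → qualifies.
Option C: score 758 ≥ 580; DTI 41.3% ≤ 43% → qualifies.
Qualifying: Option A, Option B, Option C. Lowest rate is 5.51% → Option B.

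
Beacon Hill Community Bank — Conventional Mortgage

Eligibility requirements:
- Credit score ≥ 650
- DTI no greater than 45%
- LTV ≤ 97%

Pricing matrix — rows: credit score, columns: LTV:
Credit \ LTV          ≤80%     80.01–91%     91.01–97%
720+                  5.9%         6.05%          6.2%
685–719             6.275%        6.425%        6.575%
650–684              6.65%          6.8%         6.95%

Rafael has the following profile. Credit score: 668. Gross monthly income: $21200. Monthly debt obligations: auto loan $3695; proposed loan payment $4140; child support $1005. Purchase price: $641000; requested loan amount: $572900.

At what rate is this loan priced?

Credit score 668 ≥ 650; Total monthly debts = (3,695 + 4,140 + 1,005) = 8,840. Debt-to-income = 8,840/21,200 = 41.7% — meets 45% limit
LTV: 572,900 ÷ 641,000 = 89.4%, within 97% cap
Credit 668 → row 650–684; LTV 89.4% → column 80.01–91%. Grid cell → 6.8%.

6.8%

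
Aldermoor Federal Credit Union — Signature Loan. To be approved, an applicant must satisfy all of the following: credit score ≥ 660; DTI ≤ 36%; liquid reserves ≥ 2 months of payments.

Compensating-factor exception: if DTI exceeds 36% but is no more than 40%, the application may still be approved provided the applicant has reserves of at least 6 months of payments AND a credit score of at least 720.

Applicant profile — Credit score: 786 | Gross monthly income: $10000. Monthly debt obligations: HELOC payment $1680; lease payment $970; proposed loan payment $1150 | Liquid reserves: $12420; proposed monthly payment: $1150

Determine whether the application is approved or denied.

Approved

Credit score 786 ≥ 660 (meets base)
Total debts = (1,680 + 970 + 1,150) = 3,800. DTI: 3,800 ÷ 10,000 = 38%, over the 36% base limit.
Reserves: 12,420 ÷ 1,150 = 10.8 months (meets 2-month minimum)
DTI 38% is within the 36%–40% exception band; checking compensating factors.
Reserves 10.8 ≥ 6 months; credit score 786 ≥ 720.
Both compensating conditions met → exception applies.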